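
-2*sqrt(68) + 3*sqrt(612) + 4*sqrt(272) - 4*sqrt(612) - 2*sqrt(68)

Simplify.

2*sqrt(17)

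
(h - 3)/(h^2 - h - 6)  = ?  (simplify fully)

Factor: h^2 - h - 6 = (h + 2)*(h - 3)
Cancel the common factor (h - 3).

1/(h + 2)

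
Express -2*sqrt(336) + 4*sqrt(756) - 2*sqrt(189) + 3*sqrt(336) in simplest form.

2*sqrt(336) = 8*sqrt(21); 4*sqrt(756) = 24*sqrt(21); 2*sqrt(189) = 6*sqrt(21); 3*sqrt(336) = 12*sqrt(21)

22*sqrt(21)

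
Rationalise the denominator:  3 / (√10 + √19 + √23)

(-3*√4370 + 9*√23 + 21*√19 + 48*√10)/362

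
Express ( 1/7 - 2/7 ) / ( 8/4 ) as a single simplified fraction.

-1/14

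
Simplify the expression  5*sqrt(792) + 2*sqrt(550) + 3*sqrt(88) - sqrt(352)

42*sqrt(22)

5*sqrt(792) = 30*sqrt(22); 2*sqrt(550) = 10*sqrt(22); 3*sqrt(88) = 6*sqrt(22); sqrt(352) = 4*sqrt(22)
Combine: (30 + 10 + 6 - 4)·sqrt(22) = 42*sqrt(22)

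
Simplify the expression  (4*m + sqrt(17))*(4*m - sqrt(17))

16*m**2 - 17

Difference of squares with P = 4*m, Q = sqrt(17).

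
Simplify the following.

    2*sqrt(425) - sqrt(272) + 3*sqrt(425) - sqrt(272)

2*sqrt(425) = 10*sqrt(17); sqrt(272) = 4*sqrt(17); 3*sqrt(425) = 15*sqrt(17); sqrt(272) = 4*sqrt(17)
Combine: (10 - 4 + 15 - 4)·sqrt(17) = 17*sqrt(17)

17*sqrt(17)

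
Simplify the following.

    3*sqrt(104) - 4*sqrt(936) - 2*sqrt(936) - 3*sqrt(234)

-39*sqrt(26)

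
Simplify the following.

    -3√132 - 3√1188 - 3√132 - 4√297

-42*√33

3√132 = 6*√33; 3√1188 = 18*√33; 3√132 = 6*√33; 4√297 = 12*√33
Combine: (-6 - 18 - 6 - 12)·√33 = -42*√33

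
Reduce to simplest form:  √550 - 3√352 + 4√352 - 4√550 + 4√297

√550 = 5*√22; 3√352 = 12*√22; 4√352 = 16*√22; 4√550 = 20*√22; 4√297 = 12*√33

-11*√22 + 12*√33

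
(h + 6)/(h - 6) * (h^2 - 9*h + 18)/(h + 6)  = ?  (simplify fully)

h - 3

Factor: h^2 - 9*h + 18 = (h - 3)*(h - 6)
Cancel the common factors (h + 6), (h - 6).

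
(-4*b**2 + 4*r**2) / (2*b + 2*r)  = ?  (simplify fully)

-2*b + 2*r

-4*b**2 + 4*r**2 factors as 4*(-b + r)*(b + r).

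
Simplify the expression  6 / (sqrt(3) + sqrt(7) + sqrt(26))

(-33*sqrt(7) - 45*sqrt(3) + 3*sqrt(546) + 24*sqrt(26))/43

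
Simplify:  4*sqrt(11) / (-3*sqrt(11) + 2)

Multiply numerator and denominator by 2 + 3*sqrt(11).
Denominator becomes -95; numerator becomes 8*sqrt(11) + 132.

(-132 - 8*sqrt(11))/95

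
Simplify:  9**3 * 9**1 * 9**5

9**3 = 3**6; 9**1 = 3**2; 9**5 = 3**10
Combine exponents: 3**18

3**18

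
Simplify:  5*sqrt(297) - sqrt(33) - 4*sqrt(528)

5*sqrt(297) = 15*sqrt(33); sqrt(33) = sqrt(33); 4*sqrt(528) = 16*sqrt(33)
Combine: (15 - 1 - 16)·sqrt(33) = -2*sqrt(33)

-2*sqrt(33)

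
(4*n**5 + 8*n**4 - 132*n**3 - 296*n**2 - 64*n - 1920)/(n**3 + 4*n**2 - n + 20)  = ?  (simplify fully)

Factor: 4*n**5 + 8*n**4 - 132*n**3 - 296*n**2 - 64*n - 1920 = 4*(n**2 - n + 4)*(n + 5)*(n + 4)*(n - 6);  n**3 + 4*n**2 - n + 20 = (n**2 - n + 4)*(n + 5)
Cancel the common factors (n**2 - n + 4), (n + 5).

4*n**2 - 8*n - 96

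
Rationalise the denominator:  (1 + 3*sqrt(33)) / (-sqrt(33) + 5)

-13 - 2*sqrt(33)

Multiply numerator and denominator by 5 + sqrt(33).
Denominator becomes -8; numerator becomes 16*sqrt(33) + 104.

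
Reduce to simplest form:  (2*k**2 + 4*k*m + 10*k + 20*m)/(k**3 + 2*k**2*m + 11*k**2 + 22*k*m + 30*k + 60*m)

2/(k + 6)

Factor: 2*k**2 + 4*k*m + 10*k + 20*m = 2*(k + 2*m)*(k + 5);  k**3 + 2*k**2*m + 11*k**2 + 22*k*m + 30*k + 60*m = (k + 5)*(k + 6)*(k + 2*m)
Cancel the common factors (k + 2*m), (k + 5).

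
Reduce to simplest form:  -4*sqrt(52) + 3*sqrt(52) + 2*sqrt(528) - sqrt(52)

-4*sqrt(13) + 8*sqrt(33)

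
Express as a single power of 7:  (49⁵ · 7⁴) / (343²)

49⁵ = 7^10; 7⁴ = 7^4; 343² = 7^6
Combine exponents: 7^8

7^8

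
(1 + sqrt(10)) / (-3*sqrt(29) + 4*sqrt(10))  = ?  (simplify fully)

Multiply numerator and denominator by 4*sqrt(10) + 3*sqrt(29).
Denominator becomes -101; numerator becomes 4*sqrt(10) + 3*sqrt(29) + 40 + 3*sqrt(290).

(-3*sqrt(290) - 40 - 3*sqrt(29) - 4*sqrt(10))/101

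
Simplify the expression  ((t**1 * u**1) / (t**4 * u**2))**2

Inside the bracket: (t**-3) * (u**-1)
Raise to the power 2: (t**-6) * (u**-2)

1/(t**6*u**2)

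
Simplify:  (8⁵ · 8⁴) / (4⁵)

8⁵ = 2^15; 8⁴ = 2^12; 4⁵ = 2^10
Combine exponents: 2^17

2^17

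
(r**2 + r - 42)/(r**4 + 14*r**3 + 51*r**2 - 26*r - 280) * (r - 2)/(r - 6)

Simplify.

Factor: r**2 + r - 42 = (r + 7)*(r - 6);  r**4 + 14*r**3 + 51*r**2 - 26*r - 280 = (r + 4)*(r - 2)*(r + 5)*(r + 7)
Cancel the common factors (r - 6), (r - 2), (r + 7).

1/(r**2 + 9*r + 20)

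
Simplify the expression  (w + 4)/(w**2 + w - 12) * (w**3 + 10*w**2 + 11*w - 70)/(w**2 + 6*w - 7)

(w**2 + 3*w - 10)/(w**2 - 4*w + 3)

Factor: w**2 + w - 12 = (w + 4)*(w - 3);  w**3 + 10*w**2 + 11*w - 70 = (w - 2)*(w + 5)*(w + 7);  w**2 + 6*w - 7 = (w + 7)*(w - 1)
Cancel the common factors (w + 7), (w + 4).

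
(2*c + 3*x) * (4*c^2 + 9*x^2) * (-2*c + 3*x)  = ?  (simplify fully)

Pair the conjugate factors: ((3*x)+(2*c))((3*x)-(2*c)) = -4*c^2 + 9*x^2, then repeat with the next factor.

-16*c^4 + 81*x^4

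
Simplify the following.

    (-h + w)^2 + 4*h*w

Expanding gives h^2 + 2*h*w + w^2, a perfect square.

(h + w)^2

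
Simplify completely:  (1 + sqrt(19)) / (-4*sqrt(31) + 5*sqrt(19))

Multiply numerator and denominator by 5*sqrt(19) + 4*sqrt(31).
Denominator becomes -21; numerator becomes 5*sqrt(19) + 4*sqrt(31) + 95 + 4*sqrt(589).

(-4*sqrt(589) - 95 - 4*sqrt(31) - 5*sqrt(19))/21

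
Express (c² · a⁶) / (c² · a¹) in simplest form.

a⁵

Quotient: a⁵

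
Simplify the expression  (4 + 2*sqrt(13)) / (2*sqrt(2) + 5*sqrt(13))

(-4*sqrt(26) - 8*sqrt(2) + 20*sqrt(13) + 130)/317

Multiply numerator and denominator by -2*sqrt(2) + 5*sqrt(13).
Denominator becomes 317; numerator becomes -4*sqrt(26) - 8*sqrt(2) + 20*sqrt(13) + 130.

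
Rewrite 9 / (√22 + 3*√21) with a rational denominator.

Multiply numerator and denominator by -3*√21 + √22.
Denominator becomes -167; numerator becomes -27*√21 + 9*√22.

(-9*√22 + 27*√21)/167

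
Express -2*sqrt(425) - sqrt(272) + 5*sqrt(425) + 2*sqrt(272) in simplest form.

2*sqrt(425) = 10*sqrt(17); sqrt(272) = 4*sqrt(17); 5*sqrt(425) = 25*sqrt(17); 2*sqrt(272) = 8*sqrt(17)
Combine: (-10 - 4 + 25 + 8)·sqrt(17) = 19*sqrt(17)

19*sqrt(17)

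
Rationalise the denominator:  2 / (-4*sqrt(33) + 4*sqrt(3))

Multiply numerator and denominator by 4*sqrt(3) + 4*sqrt(33).
Denominator becomes -480; numerator becomes 8*sqrt(3) + 8*sqrt(33).

(-sqrt(33) - sqrt(3))/60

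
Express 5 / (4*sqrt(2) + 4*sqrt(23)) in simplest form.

(-5*sqrt(2) + 5*sqrt(23))/84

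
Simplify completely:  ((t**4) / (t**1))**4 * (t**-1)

Inside the bracket: t**3
Raise to the power 4: t**12
Multiply by (t**-1): add exponents.

t**11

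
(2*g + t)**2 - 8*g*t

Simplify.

(2*g - t)**2

Expand the square and combine the 8*g*t term.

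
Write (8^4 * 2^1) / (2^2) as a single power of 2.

2^11

8^4 = 2^12; 2^1 = 2^1; 2^2 = 2^2
Combine exponents: 2^11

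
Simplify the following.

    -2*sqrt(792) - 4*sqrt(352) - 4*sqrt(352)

2*sqrt(792) = 12*sqrt(22); 4*sqrt(352) = 16*sqrt(22); 4*sqrt(352) = 16*sqrt(22)
Combine: (-12 - 16 - 16)·sqrt(22) = -44*sqrt(22)

-44*sqrt(22)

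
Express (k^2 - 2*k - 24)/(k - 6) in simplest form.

Factor: k^2 - 2*k - 24 = (k + 4)*(k - 6)
Cancel the common factor (k - 6).

k + 4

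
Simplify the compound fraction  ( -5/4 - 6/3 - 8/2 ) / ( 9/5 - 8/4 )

Numerator: -5/4 - 6/3 - 8/2 = -29/4
Denominator: 9/5 - 8/4 = -1/5
Divide: (-29/4) · (-5) = 145/4

145/4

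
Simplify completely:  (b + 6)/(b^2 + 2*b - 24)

Factor: b^2 + 2*b - 24 = (b + 6)*(b - 4)
Cancel the common factor (b + 6).

1/(b - 4)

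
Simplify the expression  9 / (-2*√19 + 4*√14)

(9*√19 + 18*√14)/74

Multiply numerator and denominator by 2*√19 + 4*√14.
Denominator becomes 148; numerator becomes 18*√19 + 36*√14.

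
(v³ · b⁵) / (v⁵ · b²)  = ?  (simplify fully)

Quotient: (v^-2) · b³

b³/v²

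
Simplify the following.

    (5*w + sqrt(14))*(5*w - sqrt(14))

25*w**2 - 14

Product of conjugates: (P+Q)(P-Q) = P**2 - Q**2.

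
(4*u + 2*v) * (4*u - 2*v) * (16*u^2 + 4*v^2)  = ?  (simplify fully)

256*u^4 - 16*v^4

Telescope via difference of squares: ((4*u)+(2*v))((4*u)-(2*v)) = 16*u^2 - 4*v^2, then repeat with the next factor.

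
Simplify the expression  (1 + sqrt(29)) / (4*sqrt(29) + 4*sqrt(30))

Multiply numerator and denominator by -4*sqrt(30) + 4*sqrt(29).
Denominator becomes -16; numerator becomes -4*sqrt(870) - 4*sqrt(30) + 4*sqrt(29) + 116.

(-29 - sqrt(29) + sqrt(30) + sqrt(870))/4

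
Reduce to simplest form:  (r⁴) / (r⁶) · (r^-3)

Quotient: (r^-2)
Multiply by (r^-3): add exponents.

r^(-5)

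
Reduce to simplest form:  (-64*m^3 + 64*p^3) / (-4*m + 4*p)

16*m^2 + 16*m*p + 16*p^2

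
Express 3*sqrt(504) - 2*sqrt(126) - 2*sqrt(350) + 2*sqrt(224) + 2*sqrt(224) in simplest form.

3*sqrt(504) = 18*sqrt(14); 2*sqrt(126) = 6*sqrt(14); 2*sqrt(350) = 10*sqrt(14); 2*sqrt(224) = 8*sqrt(14); 2*sqrt(224) = 8*sqrt(14)
Combine: (18 - 6 - 10 + 8 + 8)·sqrt(14) = 18*sqrt(14)

18*sqrt(14)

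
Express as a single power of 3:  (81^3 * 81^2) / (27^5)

81^3 = 3^12; 81^2 = 3^8; 27^5 = 3^15
Combine exponents: 3^5

3^5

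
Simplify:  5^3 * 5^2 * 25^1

5^3 = 5^3; 5^2 = 5^2; 25^1 = 5^2
Combine exponents: 5^7

5^7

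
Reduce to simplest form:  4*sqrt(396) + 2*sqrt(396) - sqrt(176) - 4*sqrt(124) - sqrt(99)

-8*sqrt(31) + 29*sqrt(11)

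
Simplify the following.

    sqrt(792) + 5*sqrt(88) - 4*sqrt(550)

-4*sqrt(22)

sqrt(792) = 6*sqrt(22); 5*sqrt(88) = 10*sqrt(22); 4*sqrt(550) = 20*sqrt(22)
Combine: (6 + 10 - 20)·sqrt(22) = -4*sqrt(22)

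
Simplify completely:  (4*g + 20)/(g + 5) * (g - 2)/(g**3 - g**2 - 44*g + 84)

Factor: 4*g + 20 = 4*(g + 5);  g**3 - g**2 - 44*g + 84 = (g + 7)*(g - 2)*(g - 6)
Cancel the common factors (g - 2), (g + 5).

4/(g**2 + g - 42)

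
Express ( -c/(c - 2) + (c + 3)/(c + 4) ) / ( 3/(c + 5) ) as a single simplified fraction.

(-c^2 - 7*c - 10)/(c^2 + 2*c - 8)

Numerator: -c/(c - 2) + (c + 3)/(c + 4) = (-3*c - 6)/(c^2 + 2*c - 8)
Denominator: 3/(c + 5) = 3/(c + 5)
Divide: ((-3*c - 6)/(c^2 + 2*c - 8)) · (c/3 + 5/3) = (-c^2 - 7*c - 10)/(c^2 + 2*c - 8)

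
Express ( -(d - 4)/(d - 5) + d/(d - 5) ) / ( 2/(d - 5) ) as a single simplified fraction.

Numerator: -(d - 4)/(d - 5) + d/(d - 5) = 4/(d - 5)
Denominator: 2/(d - 5) = 2/(d - 5)
Divide: (4/(d - 5)) · (d/2 - 5/2) = 2

2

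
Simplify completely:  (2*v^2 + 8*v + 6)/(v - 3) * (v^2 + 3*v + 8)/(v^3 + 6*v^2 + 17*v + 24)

(2*v + 2)/(v - 3)

Factor: 2*v^2 + 8*v + 6 = 2*(v + 1)*(v + 3);  v^3 + 6*v^2 + 17*v + 24 = (v + 3)*(v^2 + 3*v + 8)
Cancel the common factors (v^2 + 3*v + 8), (v + 3).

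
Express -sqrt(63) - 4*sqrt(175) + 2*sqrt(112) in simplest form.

-15*sqrt(7)

sqrt(63) = 3*sqrt(7); 4*sqrt(175) = 20*sqrt(7); 2*sqrt(112) = 8*sqrt(7)
Combine: (-3 - 20 + 8)·sqrt(7) = -15*sqrt(7)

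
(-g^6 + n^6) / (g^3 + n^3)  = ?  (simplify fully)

-g^3 + n^3

-g^6 + n^6 factors as -(g - n)*(g + n)*(g^2 - g*n + n^2)*(g^2 + g*n + n^2).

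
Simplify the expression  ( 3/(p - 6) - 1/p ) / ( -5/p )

(-2*p - 6)/(5*p - 30)

Numerator: 3/(p - 6) - 1/p = (2*p + 6)/(p**2 - 6*p)
Denominator: -5/p = -5/p
Divide: ((2*p + 6)/(p**2 - 6*p)) · (-p/5) = (-2*p - 6)/(5*p - 30)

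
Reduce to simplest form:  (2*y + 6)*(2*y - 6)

4*y^2 - 36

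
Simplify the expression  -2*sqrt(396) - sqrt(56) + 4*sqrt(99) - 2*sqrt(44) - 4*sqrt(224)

-18*sqrt(14) - 4*sqrt(11)

2*sqrt(396) = 12*sqrt(11); sqrt(56) = 2*sqrt(14); 4*sqrt(99) = 12*sqrt(11); 2*sqrt(44) = 4*sqrt(11); 4*sqrt(224) = 16*sqrt(14)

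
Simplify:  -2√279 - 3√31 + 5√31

-4*√31

2√279 = 6*√31; 3√31 = 3*√31; 5√31 = 5*√31
Combine: (-6 - 3 + 5)·√31 = -4*√31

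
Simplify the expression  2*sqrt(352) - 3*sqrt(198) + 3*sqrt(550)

14*sqrt(22)

2*sqrt(352) = 8*sqrt(22); 3*sqrt(198) = 9*sqrt(22); 3*sqrt(550) = 15*sqrt(22)
Combine: (8 - 9 + 15)·sqrt(22) = 14*sqrt(22)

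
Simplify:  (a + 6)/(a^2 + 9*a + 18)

Factor: a^2 + 9*a + 18 = (a + 3)*(a + 6)
Cancel the common factor (a + 6).

1/(a + 3)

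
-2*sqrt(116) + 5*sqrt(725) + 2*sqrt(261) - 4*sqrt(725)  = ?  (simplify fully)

7*sqrt(29)

2*sqrt(116) = 4*sqrt(29); 5*sqrt(725) = 25*sqrt(29); 2*sqrt(261) = 6*sqrt(29); 4*sqrt(725) = 20*sqrt(29)
Combine: (-4 + 25 + 6 - 20)·sqrt(29) = 7*sqrt(29)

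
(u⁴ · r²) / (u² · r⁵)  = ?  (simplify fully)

Quotient: u² · (r^-3)

u²/r³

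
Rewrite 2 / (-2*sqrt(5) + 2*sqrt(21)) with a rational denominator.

(sqrt(5) + sqrt(21))/16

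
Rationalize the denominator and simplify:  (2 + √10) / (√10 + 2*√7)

(-5 - √10 + 2*√7 + √70)/9

Multiply numerator and denominator by -2*√7 + √10.
Denominator becomes -18; numerator becomes -2*√70 - 4*√7 + 2*√10 + 10.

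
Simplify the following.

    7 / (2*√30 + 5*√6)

(-14*√30 + 35*√6)/30

Multiply numerator and denominator by -5*√6 + 2*√30.
Denominator becomes -30; numerator becomes -35*√6 + 14*√30.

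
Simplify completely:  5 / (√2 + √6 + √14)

(-10*√42 - 15*√14 + 25*√6 + 45*√2)/6

Group as (√2 + √14) + √6; multiply by (√2 + √14) - √6, then rationalise the remaining surd.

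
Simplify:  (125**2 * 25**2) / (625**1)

5**6

125**2 = 5**6; 25**2 = 5**4; 625**1 = 5**4
Combine exponents: 5**6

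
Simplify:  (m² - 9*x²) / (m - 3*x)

m² - 9*x² factors as -(-m + 3*x)*(m + 3*x).

m + 3*x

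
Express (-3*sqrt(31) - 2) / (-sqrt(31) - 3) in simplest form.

Multiply numerator and denominator by -3 + sqrt(31).
Denominator becomes -22; numerator becomes -87 + 7*sqrt(31).

(-7*sqrt(31) + 87)/22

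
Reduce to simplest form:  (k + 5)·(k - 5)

Difference of squares with P = k, Q = 5.

k² - 25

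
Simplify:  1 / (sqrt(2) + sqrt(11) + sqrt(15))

(-sqrt(330) - sqrt(15) + 3*sqrt(11) + 12*sqrt(2))/42

Group as (sqrt(2) + sqrt(15)) + sqrt(11); multiply by (sqrt(2) + sqrt(15)) - sqrt(11), then rationalise the remaining surd.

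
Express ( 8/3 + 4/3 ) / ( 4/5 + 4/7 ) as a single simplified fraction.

35/12

Numerator: 8/3 + 4/3 = 4
Denominator: 4/5 + 4/7 = 48/35
Divide: (4) · (35/48) = 35/12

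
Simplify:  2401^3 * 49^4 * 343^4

2401^3 = 7^12; 49^4 = 7^8; 343^4 = 7^12
Combine exponents: 7^32

7^32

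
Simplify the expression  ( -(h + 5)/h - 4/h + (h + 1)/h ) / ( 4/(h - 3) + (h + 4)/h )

(-8*h + 24)/(h² + 5*h - 12)

Numerator: -(h + 5)/h - 4/h + (h + 1)/h = -8/h
Denominator: 4/(h - 3) + (h + 4)/h = (h² + 5*h - 12)/(h² - 3*h)
Divide: (-8/h) · ((h² - 3*h)/(h² + 5*h - 12)) = (-8*h + 24)/(h² + 5*h - 12)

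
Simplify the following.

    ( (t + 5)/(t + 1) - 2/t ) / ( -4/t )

(-t**2 - 3*t + 2)/(4*t + 4)

Numerator: (t + 5)/(t + 1) - 2/t = (t**2 + 3*t - 2)/(t**2 + t)
Denominator: -4/t = -4/t
Divide: ((t**2 + 3*t - 2)/(t**2 + t)) · (-t/4) = (-t**2 - 3*t + 2)/(4*t + 4)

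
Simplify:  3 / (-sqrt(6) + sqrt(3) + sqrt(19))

(-33*sqrt(3) - 9*sqrt(38) + 24*sqrt(6) + 15*sqrt(19))/14

Group as (sqrt(3) + sqrt(19)) - sqrt(6); multiply by (sqrt(3) + sqrt(19)) + sqrt(6), then rationalise the remaining surd.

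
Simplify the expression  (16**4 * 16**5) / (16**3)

16**4 = 2**16; 16**5 = 2**20; 16**3 = 2**12
Combine exponents: 2**24

2**24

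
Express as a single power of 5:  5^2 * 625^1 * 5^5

5^11

5^2 = 5^2; 625^1 = 5^4; 5^5 = 5^5
Combine exponents: 5^11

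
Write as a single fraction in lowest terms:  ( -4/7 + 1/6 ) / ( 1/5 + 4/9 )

Numerator: -4/7 + 1/6 = -17/42
Denominator: 1/5 + 4/9 = 29/45
Divide: (-17/42) · (45/29) = -255/406

-255/406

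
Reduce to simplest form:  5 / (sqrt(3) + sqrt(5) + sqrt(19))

Group as (sqrt(5) + sqrt(19)) + sqrt(3); multiply by (sqrt(5) + sqrt(19)) - sqrt(3), then rationalise the remaining surd.

(-85*sqrt(5) - 105*sqrt(3) + 10*sqrt(285) + 55*sqrt(19))/61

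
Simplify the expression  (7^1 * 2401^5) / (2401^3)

7^1 = 7^1; 2401^5 = 7^20; 2401^3 = 7^12
Combine exponents: 7^9

7^9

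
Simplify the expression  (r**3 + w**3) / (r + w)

Factor as (a+b)(a**2-ab+b**2) with a=r, b=w.

r**2 - r*w + w**2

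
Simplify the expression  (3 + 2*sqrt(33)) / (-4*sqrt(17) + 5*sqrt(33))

(12*sqrt(17) + 15*sqrt(33) + 8*sqrt(561) + 330)/553

Multiply numerator and denominator by 4*sqrt(17) + 5*sqrt(33).
Denominator becomes 553; numerator becomes 12*sqrt(17) + 15*sqrt(33) + 8*sqrt(561) + 330.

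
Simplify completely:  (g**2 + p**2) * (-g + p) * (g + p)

(p+g)(p-g) = -g**2 + p**2; continue pairing.

-g**4 + p**4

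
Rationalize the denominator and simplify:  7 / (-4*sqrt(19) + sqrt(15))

(-28*sqrt(19) - 7*sqrt(15))/289

Multiply numerator and denominator by sqrt(15) + 4*sqrt(19).
Denominator becomes -289; numerator becomes 7*sqrt(15) + 28*sqrt(19).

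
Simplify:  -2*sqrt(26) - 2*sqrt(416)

2*sqrt(26) = 2*sqrt(26); 2*sqrt(416) = 8*sqrt(26)
Combine: (-2 - 8)·sqrt(26) = -10*sqrt(26)

-10*sqrt(26)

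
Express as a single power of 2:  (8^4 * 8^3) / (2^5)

2^16

8^4 = 2^12; 8^3 = 2^9; 2^5 = 2^5
Combine exponents: 2^16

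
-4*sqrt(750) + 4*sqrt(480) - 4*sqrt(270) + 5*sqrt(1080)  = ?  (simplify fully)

14*sqrt(30)

4*sqrt(750) = 20*sqrt(30); 4*sqrt(480) = 16*sqrt(30); 4*sqrt(270) = 12*sqrt(30); 5*sqrt(1080) = 30*sqrt(30)
Combine: (-20 + 16 - 12 + 30)·sqrt(30) = 14*sqrt(30)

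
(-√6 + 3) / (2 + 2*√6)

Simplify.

(-9 + 4*√6)/10

Multiply numerator and denominator by -2*√6 + 2.
Denominator becomes -20; numerator becomes -8*√6 + 18.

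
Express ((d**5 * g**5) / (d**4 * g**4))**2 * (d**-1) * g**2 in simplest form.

d*g**4

Inside the bracket: d**1 * g**1
Raise to the power 2: d**2 * g**2
Multiply by (d**-1) * g**2: add exponents.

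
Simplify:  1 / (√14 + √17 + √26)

Group as (√14 + √17) + √26; multiply by (√14 + √17) - √26, then rationalise the remaining surd.

(-4*√1547 + 5*√26 + 23*√17 + 29*√14)/927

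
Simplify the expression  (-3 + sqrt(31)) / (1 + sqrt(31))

(-2*sqrt(31) + 17)/15

Multiply numerator and denominator by -sqrt(31) + 1.
Denominator becomes -30; numerator becomes -34 + 4*sqrt(31).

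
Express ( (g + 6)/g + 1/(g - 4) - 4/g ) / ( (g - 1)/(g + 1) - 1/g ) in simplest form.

(g**3 - 9*g - 8)/(g**3 - 6*g**2 + 7*g + 4)

Numerator: (g + 6)/g + 1/(g - 4) - 4/g = (g**2 - g - 8)/(g**2 - 4*g)
Denominator: (g - 1)/(g + 1) - 1/g = (g**2 - 2*g - 1)/(g**2 + g)
Divide: ((g**2 - g - 8)/(g**2 - 4*g)) · ((g**2 + g)/(g**2 - 2*g - 1)) = (g**3 - 9*g - 8)/(g**3 - 6*g**2 + 7*g + 4)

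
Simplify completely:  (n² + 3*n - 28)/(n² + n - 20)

(n + 7)/(n + 5)

Factor: n² + 3*n - 28 = (n + 7)·(n - 4);  n² + n - 20 = (n - 4)·(n + 5)
Cancel the common factor (n - 4).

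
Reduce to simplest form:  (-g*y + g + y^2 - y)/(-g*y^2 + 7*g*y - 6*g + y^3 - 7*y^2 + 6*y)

1/(y - 6)

Factor: -g*y + g + y^2 - y = (-g + y)*(y - 1);  -g*y^2 + 7*g*y - 6*g + y^3 - 7*y^2 + 6*y = (y - 1)*(-g + y)*(y - 6)
Cancel the common factors (-g + y), (y - 1).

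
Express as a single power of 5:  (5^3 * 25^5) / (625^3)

5^1

5^3 = 5^3; 25^5 = 5^10; 625^3 = 5^12
Combine exponents: 5^1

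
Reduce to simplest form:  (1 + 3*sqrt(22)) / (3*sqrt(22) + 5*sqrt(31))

(-198 - 3*sqrt(22) + 5*sqrt(31) + 15*sqrt(682))/577

Multiply numerator and denominator by -5*sqrt(31) + 3*sqrt(22).
Denominator becomes -577; numerator becomes -15*sqrt(682) - 5*sqrt(31) + 3*sqrt(22) + 198.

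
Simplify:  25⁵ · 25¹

5^12

25⁵ = 5^10; 25¹ = 5^2
Combine exponents: 5^12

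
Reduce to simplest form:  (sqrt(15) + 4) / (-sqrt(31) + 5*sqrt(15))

Multiply numerator and denominator by sqrt(31) + 5*sqrt(15).
Denominator becomes 344; numerator becomes sqrt(465) + 4*sqrt(31) + 75 + 20*sqrt(15).

(sqrt(465) + 4*sqrt(31) + 75 + 20*sqrt(15))/344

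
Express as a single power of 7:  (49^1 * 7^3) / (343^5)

7^(-10)

49^1 = 7^2; 7^3 = 7^3; 343^5 = 7^15
Combine exponents: 7^(-10)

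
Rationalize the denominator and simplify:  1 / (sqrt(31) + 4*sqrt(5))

(-sqrt(31) + 4*sqrt(5))/49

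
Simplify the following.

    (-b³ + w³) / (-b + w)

b² + b*w + w²

w^3 - b^3 = (-b + w)(b² + b*w + w²).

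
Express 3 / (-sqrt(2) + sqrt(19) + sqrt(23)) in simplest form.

(-60*sqrt(2) - 3*sqrt(23) + 9*sqrt(19) + 3*sqrt(874))/74

Group as (sqrt(19) + sqrt(23)) - sqrt(2); multiply by (sqrt(19) + sqrt(23)) + sqrt(2), then rationalise the remaining surd.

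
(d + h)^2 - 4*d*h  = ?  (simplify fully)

(d - h)^2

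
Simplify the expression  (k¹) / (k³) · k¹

Quotient: (k^-2)
Multiply by k¹: add exponents.

1/k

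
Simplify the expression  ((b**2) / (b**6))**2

b**(-8)

Inside the bracket: (b**-4)
Raise to the power 2: (b**-8)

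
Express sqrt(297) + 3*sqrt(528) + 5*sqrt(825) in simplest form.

sqrt(297) = 3*sqrt(33); 3*sqrt(528) = 12*sqrt(33); 5*sqrt(825) = 25*sqrt(33)
Combine: (3 + 12 + 25)·sqrt(33) = 40*sqrt(33)

40*sqrt(33)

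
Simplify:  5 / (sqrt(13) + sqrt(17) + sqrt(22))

(-sqrt(4862) + 4*sqrt(22) + 9*sqrt(17) + 13*sqrt(13))/82

Group as (sqrt(13) + sqrt(22)) + sqrt(17); multiply by (sqrt(13) + sqrt(22)) - sqrt(17), then rationalise the remaining surd.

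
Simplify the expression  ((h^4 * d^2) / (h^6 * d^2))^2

Inside the bracket: (h^-2)
Raise to the power 2: (h^-4)

h^(-4)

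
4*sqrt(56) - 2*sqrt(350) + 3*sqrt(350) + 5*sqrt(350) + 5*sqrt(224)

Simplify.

58*sqrt(14)

4*sqrt(56) = 8*sqrt(14); 2*sqrt(350) = 10*sqrt(14); 3*sqrt(350) = 15*sqrt(14); 5*sqrt(350) = 25*sqrt(14); 5*sqrt(224) = 20*sqrt(14)
Combine: (8 - 10 + 15 + 25 + 20)·sqrt(14) = 58*sqrt(14)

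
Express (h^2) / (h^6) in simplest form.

h^(-4)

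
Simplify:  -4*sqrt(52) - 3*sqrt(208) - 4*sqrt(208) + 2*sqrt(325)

-26*sqrt(13)

4*sqrt(52) = 8*sqrt(13); 3*sqrt(208) = 12*sqrt(13); 4*sqrt(208) = 16*sqrt(13); 2*sqrt(325) = 10*sqrt(13)
Combine: (-8 - 12 - 16 + 10)·sqrt(13) = -26*sqrt(13)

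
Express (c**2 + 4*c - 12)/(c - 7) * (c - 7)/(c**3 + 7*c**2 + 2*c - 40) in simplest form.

(c + 6)/(c**2 + 9*c + 20)

Factor: c**2 + 4*c - 12 = (c + 6)*(c - 2);  c**3 + 7*c**2 + 2*c - 40 = (c - 2)*(c + 4)*(c + 5)
Cancel the common factors (c - 2), (c - 7).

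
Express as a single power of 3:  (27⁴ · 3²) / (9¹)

3^12

27⁴ = 3^12; 3² = 3^2; 9¹ = 3^2
Combine exponents: 3^12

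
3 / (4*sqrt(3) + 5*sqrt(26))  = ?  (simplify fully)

Multiply numerator and denominator by -5*sqrt(26) + 4*sqrt(3).
Denominator becomes -602; numerator becomes -15*sqrt(26) + 12*sqrt(3).

(-12*sqrt(3) + 15*sqrt(26))/602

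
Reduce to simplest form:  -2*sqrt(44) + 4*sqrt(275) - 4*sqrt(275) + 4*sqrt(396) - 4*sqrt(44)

2*sqrt(44) = 4*sqrt(11); 4*sqrt(275) = 20*sqrt(11); 4*sqrt(275) = 20*sqrt(11); 4*sqrt(396) = 24*sqrt(11); 4*sqrt(44) = 8*sqrt(11)
Combine: (-4 + 20 - 20 + 24 - 8)·sqrt(11) = 12*sqrt(11)

12*sqrt(11)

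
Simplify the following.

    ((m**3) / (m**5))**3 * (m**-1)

Inside the bracket: (m**-2)
Raise to the power 3: (m**-6)
Multiply by (m**-1): add exponents.

m**(-7)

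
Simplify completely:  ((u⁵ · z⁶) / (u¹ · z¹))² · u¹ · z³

Inside the bracket: u⁴ · z⁵
Raise to the power 2: u⁸ · z^10
Multiply by u¹ · z³: add exponents.

u⁹*z^13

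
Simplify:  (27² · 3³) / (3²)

27² = 3^6; 3³ = 3^3; 3² = 3^2
Combine exponents: 3^7

3^7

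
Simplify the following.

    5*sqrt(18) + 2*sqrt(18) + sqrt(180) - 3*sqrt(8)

6*sqrt(5) + 15*sqrt(2)

5*sqrt(18) = 15*sqrt(2); 2*sqrt(18) = 6*sqrt(2); sqrt(180) = 6*sqrt(5); 3*sqrt(8) = 6*sqrt(2)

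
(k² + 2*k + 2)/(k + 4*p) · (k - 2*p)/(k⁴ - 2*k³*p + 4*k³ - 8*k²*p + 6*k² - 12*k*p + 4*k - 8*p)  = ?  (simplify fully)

Factor: k⁴ - 2*k³*p + 4*k³ - 8*k²*p + 6*k² - 12*k*p + 4*k - 8*p = (k - 2*p)·(k² + 2*k + 2)·(k + 2)
Cancel the common factors (k² + 2*k + 2), (k - 2*p).

1/(k² + 4*k*p + 2*k + 8*p)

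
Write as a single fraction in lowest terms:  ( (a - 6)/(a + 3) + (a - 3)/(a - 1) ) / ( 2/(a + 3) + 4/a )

(2*a^3 - 7*a^2 - 3*a)/(6*a^2 + 6*a - 12)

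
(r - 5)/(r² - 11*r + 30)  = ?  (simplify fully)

1/(r - 6)

Factor: r² - 11*r + 30 = (r - 6)·(r - 5)
Cancel the common factor (r - 5).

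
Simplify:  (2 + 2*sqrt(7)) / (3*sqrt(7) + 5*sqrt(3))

(-21 - 3*sqrt(7) + 5*sqrt(3) + 5*sqrt(21))/6

Multiply numerator and denominator by -5*sqrt(3) + 3*sqrt(7).
Denominator becomes -12; numerator becomes -10*sqrt(21) - 10*sqrt(3) + 6*sqrt(7) + 42.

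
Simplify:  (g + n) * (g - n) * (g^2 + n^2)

(g+n)(g-n) = g^2 - n^2; continue pairing.

g^4 - n^4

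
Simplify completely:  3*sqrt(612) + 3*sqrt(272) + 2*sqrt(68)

3*sqrt(612) = 18*sqrt(17); 3*sqrt(272) = 12*sqrt(17); 2*sqrt(68) = 4*sqrt(17)
Combine: (18 + 12 + 4)·sqrt(17) = 34*sqrt(17)

34*sqrt(17)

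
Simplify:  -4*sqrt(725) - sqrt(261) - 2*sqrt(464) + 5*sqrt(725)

-6*sqrt(29)

4*sqrt(725) = 20*sqrt(29); sqrt(261) = 3*sqrt(29); 2*sqrt(464) = 8*sqrt(29); 5*sqrt(725) = 25*sqrt(29)
Combine: (-20 - 3 - 8 + 25)·sqrt(29) = -6*sqrt(29)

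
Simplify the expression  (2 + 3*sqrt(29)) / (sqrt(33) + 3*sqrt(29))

(-3*sqrt(957) - 2*sqrt(33) + 6*sqrt(29) + 261)/228

Multiply numerator and denominator by -sqrt(33) + 3*sqrt(29).
Denominator becomes 228; numerator becomes -3*sqrt(957) - 2*sqrt(33) + 6*sqrt(29) + 261.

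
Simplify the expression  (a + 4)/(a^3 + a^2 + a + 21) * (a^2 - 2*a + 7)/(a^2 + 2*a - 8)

1/(a^2 + a - 6)

Factor: a^3 + a^2 + a + 21 = (a + 3)*(a^2 - 2*a + 7);  a^2 + 2*a - 8 = (a - 2)*(a + 4)
Cancel the common factors (a^2 - 2*a + 7), (a + 4).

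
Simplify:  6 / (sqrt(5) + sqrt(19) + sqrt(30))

(-15*sqrt(114) - 9*sqrt(30) + 24*sqrt(19) + 66*sqrt(5))/86

Group as (sqrt(5) + sqrt(19)) + sqrt(30); multiply by (sqrt(5) + sqrt(19)) - sqrt(30), then rationalise the remaining surd.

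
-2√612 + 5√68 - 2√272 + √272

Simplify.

-6*√17

2√612 = 12*√17; 5√68 = 10*√17; 2√272 = 8*√17; √272 = 4*√17
Combine: (-12 + 10 - 8 + 4)·√17 = -6*√17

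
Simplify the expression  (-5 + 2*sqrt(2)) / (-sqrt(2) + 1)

1 + 3*sqrt(2)

Multiply numerator and denominator by 1 + sqrt(2).
Denominator becomes -1; numerator becomes -3*sqrt(2) - 1.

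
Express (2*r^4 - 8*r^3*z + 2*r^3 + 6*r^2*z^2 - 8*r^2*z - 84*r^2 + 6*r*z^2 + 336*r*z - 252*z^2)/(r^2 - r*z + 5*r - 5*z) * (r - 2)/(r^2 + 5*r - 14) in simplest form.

(2*r^2 - 6*r*z - 12*r + 36*z)/(r + 5)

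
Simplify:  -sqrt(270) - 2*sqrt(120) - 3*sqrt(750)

-22*sqrt(30)

sqrt(270) = 3*sqrt(30); 2*sqrt(120) = 4*sqrt(30); 3*sqrt(750) = 15*sqrt(30)
Combine: (-3 - 4 - 15)·sqrt(30) = -22*sqrt(30)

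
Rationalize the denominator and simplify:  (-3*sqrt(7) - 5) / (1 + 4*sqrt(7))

(-79 - 17*sqrt(7))/111

Multiply numerator and denominator by -4*sqrt(7) + 1.
Denominator becomes -111; numerator becomes 17*sqrt(7) + 79.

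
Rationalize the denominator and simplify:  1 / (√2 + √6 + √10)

(-2*√30 - √10 + 3*√6 + 7*√2)/22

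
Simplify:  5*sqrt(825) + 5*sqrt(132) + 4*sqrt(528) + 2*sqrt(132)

5*sqrt(825) = 25*sqrt(33); 5*sqrt(132) = 10*sqrt(33); 4*sqrt(528) = 16*sqrt(33); 2*sqrt(132) = 4*sqrt(33)
Combine: (25 + 10 + 16 + 4)·sqrt(33) = 55*sqrt(33)

55*sqrt(33)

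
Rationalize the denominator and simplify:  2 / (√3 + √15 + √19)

(-12*√95 - 2*√19 + 14*√15 + 62*√3)/179

Group as (√3 + √19) + √15; multiply by (√3 + √19) - √15, then rationalise the remaining surd.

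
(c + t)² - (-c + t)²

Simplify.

4*c*t

Only the odd-power cross terms survive.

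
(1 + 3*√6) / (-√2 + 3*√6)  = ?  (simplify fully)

Multiply numerator and denominator by √2 + 3*√6.
Denominator becomes 52; numerator becomes √2 + 3*√6 + 6*√3 + 54.

(√2 + 3*√6 + 6*√3 + 54)/52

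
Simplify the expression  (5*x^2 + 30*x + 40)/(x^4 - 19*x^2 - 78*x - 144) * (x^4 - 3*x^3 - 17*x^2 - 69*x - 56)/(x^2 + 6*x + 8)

(5*x^2 - 30*x - 35)/(x^2 - 3*x - 18)

Factor: 5*x^2 + 30*x + 40 = 5*(x + 4)*(x + 2);  x^4 - 19*x^2 - 78*x - 144 = (x + 3)*(x - 6)*(x^2 + 3*x + 8);  x^4 - 3*x^3 - 17*x^2 - 69*x - 56 = (x^2 + 3*x + 8)*(x + 1)*(x - 7);  x^2 + 6*x + 8 = (x + 2)*(x + 4)
Cancel the common factors (x^2 + 3*x + 8), (x + 2), (x + 4).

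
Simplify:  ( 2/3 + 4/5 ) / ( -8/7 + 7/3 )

Numerator: 2/3 + 4/5 = 22/15
Denominator: -8/7 + 7/3 = 25/21
Divide: (22/15) · (21/25) = 154/125

154/125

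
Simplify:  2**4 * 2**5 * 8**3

2**18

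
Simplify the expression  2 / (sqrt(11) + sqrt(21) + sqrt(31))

(-4*sqrt(7161) + 2*sqrt(31) + 42*sqrt(21) + 82*sqrt(11))/923

Group as (sqrt(21) + sqrt(31)) + sqrt(11); multiply by (sqrt(21) + sqrt(31)) - sqrt(11), then rationalise the remaining surd.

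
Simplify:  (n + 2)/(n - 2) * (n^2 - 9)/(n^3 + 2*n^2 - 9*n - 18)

1/(n - 2)

Factor: n^2 - 9 = (n - 3)*(n + 3);  n^3 + 2*n^2 - 9*n - 18 = (n + 3)*(n - 3)*(n + 2)
Cancel the common factors (n + 3), (n + 2), (n - 3).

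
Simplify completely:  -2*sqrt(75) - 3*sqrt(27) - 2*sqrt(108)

-31*sqrt(3)

2*sqrt(75) = 10*sqrt(3); 3*sqrt(27) = 9*sqrt(3); 2*sqrt(108) = 12*sqrt(3)
Combine: (-10 - 9 - 12)·sqrt(3) = -31*sqrt(3)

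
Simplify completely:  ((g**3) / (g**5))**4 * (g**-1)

g**(-9)

Inside the bracket: (g**-2)
Raise to the power 4: (g**-8)
Multiply by (g**-1): add exponents.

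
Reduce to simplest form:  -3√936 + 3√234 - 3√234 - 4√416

3√936 = 18*√26; 3√234 = 9*√26; 3√234 = 9*√26; 4√416 = 16*√26
Combine: (-18 + 9 - 9 - 16)·√26 = -34*√26

-34*√26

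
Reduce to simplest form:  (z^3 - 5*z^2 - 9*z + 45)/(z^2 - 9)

Factor: z^3 - 5*z^2 - 9*z + 45 = (z + 3)*(z - 5)*(z - 3);  z^2 - 9 = (z - 3)*(z + 3)
Cancel the common factors (z - 3), (z + 3).

z - 5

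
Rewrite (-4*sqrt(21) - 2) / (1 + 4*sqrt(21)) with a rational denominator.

Multiply numerator and denominator by -4*sqrt(21) + 1.
Denominator becomes -335; numerator becomes 4*sqrt(21) + 334.

(-334 - 4*sqrt(21))/335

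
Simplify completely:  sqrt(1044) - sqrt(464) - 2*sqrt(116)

-2*sqrt(29)

sqrt(1044) = 6*sqrt(29); sqrt(464) = 4*sqrt(29); 2*sqrt(116) = 4*sqrt(29)
Combine: (6 - 4 - 4)·sqrt(29) = -2*sqrt(29)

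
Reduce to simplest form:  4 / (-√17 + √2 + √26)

(-44*√17 - 28*√26 + 164*√2 + 16*√221)/87

Group as (√2 + √26) - √17; multiply by (√2 + √26) + √17, then rationalise the remaining surd.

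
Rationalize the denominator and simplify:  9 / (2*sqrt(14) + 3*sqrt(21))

Multiply numerator and denominator by -2*sqrt(14) + 3*sqrt(21).
Denominator becomes 133; numerator becomes -18*sqrt(14) + 27*sqrt(21).

(-18*sqrt(14) + 27*sqrt(21))/133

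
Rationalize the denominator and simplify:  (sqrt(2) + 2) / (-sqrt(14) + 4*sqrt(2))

Multiply numerator and denominator by sqrt(14) + 4*sqrt(2).
Denominator becomes 18; numerator becomes 2*sqrt(7) + 2*sqrt(14) + 8 + 8*sqrt(2).

(sqrt(7) + sqrt(14) + 4 + 4*sqrt(2))/9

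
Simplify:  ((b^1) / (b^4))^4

Inside the bracket: (b^-3)
Raise to the power 4: (b^-12)

b^(-12)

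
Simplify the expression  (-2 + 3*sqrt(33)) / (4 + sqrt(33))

(-14*sqrt(33) + 107)/17

Multiply numerator and denominator by -sqrt(33) + 4.
Denominator becomes -17; numerator becomes -107 + 14*sqrt(33).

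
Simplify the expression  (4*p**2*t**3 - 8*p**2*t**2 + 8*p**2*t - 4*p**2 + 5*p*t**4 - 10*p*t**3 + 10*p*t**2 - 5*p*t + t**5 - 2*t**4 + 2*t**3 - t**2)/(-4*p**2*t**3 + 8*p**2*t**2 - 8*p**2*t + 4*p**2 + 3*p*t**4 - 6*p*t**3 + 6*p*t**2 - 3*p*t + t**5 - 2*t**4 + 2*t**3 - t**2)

Factor: 4*p**2*t**3 - 8*p**2*t**2 + 8*p**2*t - 4*p**2 + 5*p*t**4 - 10*p*t**3 + 10*p*t**2 - 5*p*t + t**5 - 2*t**4 + 2*t**3 - t**2 = (p + t)*(t - 1)*(t**2 - t + 1)*(4*p + t);  -4*p**2*t**3 + 8*p**2*t**2 - 8*p**2*t + 4*p**2 + 3*p*t**4 - 6*p*t**3 + 6*p*t**2 - 3*p*t + t**5 - 2*t**4 + 2*t**3 - t**2 = (4*p + t)*(t - 1)*(t**2 - t + 1)*(-p + t)
Cancel the common factors (t**2 - t + 1), (t - 1), (4*p + t).

(-p - t)/(p - t)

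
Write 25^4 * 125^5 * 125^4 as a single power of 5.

5^35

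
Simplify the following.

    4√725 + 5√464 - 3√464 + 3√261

4√725 = 20*√29; 5√464 = 20*√29; 3√464 = 12*√29; 3√261 = 9*√29
Combine: (20 + 20 - 12 + 9)·√29 = 37*√29

37*√29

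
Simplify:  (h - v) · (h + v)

h² - v²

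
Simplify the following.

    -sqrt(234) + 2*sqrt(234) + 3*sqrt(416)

15*sqrt(26)

sqrt(234) = 3*sqrt(26); 2*sqrt(234) = 6*sqrt(26); 3*sqrt(416) = 12*sqrt(26)
Combine: (-3 + 6 + 12)·sqrt(26) = 15*sqrt(26)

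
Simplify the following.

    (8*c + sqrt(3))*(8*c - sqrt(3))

64*c**2 - 3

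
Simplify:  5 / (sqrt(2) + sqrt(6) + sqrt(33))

(-145*sqrt(6) - 185*sqrt(2) + 60*sqrt(11) + 125*sqrt(33))/577

Group as (sqrt(2) + sqrt(6)) + sqrt(33); multiply by (sqrt(2) + sqrt(6)) - sqrt(33), then rationalise the remaining surd.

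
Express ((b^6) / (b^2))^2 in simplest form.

Inside the bracket: b^4
Raise to the power 2: b^8

b^8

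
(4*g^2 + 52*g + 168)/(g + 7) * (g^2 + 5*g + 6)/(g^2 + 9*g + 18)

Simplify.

4*g + 8

Factor: 4*g^2 + 52*g + 168 = 4*(g + 7)*(g + 6);  g^2 + 5*g + 6 = (g + 2)*(g + 3);  g^2 + 9*g + 18 = (g + 6)*(g + 3)
Cancel the common factors (g + 6), (g + 7), (g + 3).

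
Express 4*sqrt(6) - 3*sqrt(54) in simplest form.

4*sqrt(6) = 4*sqrt(6); 3*sqrt(54) = 9*sqrt(6)
Combine: (4 - 9)·sqrt(6) = -5*sqrt(6)

-5*sqrt(6)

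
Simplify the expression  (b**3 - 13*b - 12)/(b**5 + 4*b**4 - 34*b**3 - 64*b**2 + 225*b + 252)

1/(b**2 + 4*b - 21)

Factor: b**3 - 13*b - 12 = (b + 1)*(b - 4)*(b + 3);  b**5 + 4*b**4 - 34*b**3 - 64*b**2 + 225*b + 252 = (b + 1)*(b - 3)*(b - 4)*(b + 7)*(b + 3)
Cancel the common factors (b + 3), (b - 4), (b + 1).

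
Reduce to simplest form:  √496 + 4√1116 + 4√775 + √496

52*√31

√496 = 4*√31; 4√1116 = 24*√31; 4√775 = 20*√31; √496 = 4*√31
Combine: (4 + 24 + 20 + 4)·√31 = 52*√31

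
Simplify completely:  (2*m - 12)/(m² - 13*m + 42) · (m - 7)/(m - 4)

Factor: 2*m - 12 = 2·(m - 6);  m² - 13*m + 42 = (m - 7)·(m - 6)
Cancel the common factors (m - 6), (m - 7).

2/(m - 4)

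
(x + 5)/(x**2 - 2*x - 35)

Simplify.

Factor: x**2 - 2*x - 35 = (x + 5)*(x - 7)
Cancel the common factor (x + 5).

1/(x - 7)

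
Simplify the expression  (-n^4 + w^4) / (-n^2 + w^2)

n^2 + w^2

Difference of fourth powers: factor out (-n^2 + w^2).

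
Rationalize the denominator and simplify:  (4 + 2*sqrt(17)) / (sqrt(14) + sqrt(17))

(-2*sqrt(238) - 4*sqrt(14) + 4*sqrt(17) + 34)/3

Multiply numerator and denominator by -sqrt(14) + sqrt(17).
Denominator becomes 3; numerator becomes -2*sqrt(238) - 4*sqrt(14) + 4*sqrt(17) + 34.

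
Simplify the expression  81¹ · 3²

81¹ = 3^4; 3² = 3^2
Combine exponents: 3^6

3^6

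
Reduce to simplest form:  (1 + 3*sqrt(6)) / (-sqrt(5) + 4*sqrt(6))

(sqrt(5) + 4*sqrt(6) + 3*sqrt(30) + 72)/91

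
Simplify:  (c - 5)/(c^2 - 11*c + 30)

1/(c - 6)

Factor: c^2 - 11*c + 30 = (c - 6)*(c - 5)
Cancel the common factor (c - 5).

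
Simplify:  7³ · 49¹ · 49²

7³ = 7^3; 49¹ = 7^2; 49² = 7^4
Combine exponents: 7^9

7^9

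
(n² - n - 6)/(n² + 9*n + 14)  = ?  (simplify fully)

(n - 3)/(n + 7)

Factor: n² - n - 6 = (n - 3)·(n + 2);  n² + 9*n + 14 = (n + 7)·(n + 2)
Cancel the common factor (n + 2).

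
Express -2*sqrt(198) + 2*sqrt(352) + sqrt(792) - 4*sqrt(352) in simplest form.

-8*sqrt(22)

2*sqrt(198) = 6*sqrt(22); 2*sqrt(352) = 8*sqrt(22); sqrt(792) = 6*sqrt(22); 4*sqrt(352) = 16*sqrt(22)
Combine: (-6 + 8 + 6 - 16)·sqrt(22) = -8*sqrt(22)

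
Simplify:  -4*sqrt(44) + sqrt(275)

4*sqrt(44) = 8*sqrt(11); sqrt(275) = 5*sqrt(11)
Combine: (-8 + 5)·sqrt(11) = -3*sqrt(11)

-3*sqrt(11)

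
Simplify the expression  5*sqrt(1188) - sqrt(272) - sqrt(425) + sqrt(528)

5*sqrt(1188) = 30*sqrt(33); sqrt(272) = 4*sqrt(17); sqrt(425) = 5*sqrt(17); sqrt(528) = 4*sqrt(33)

-9*sqrt(17) + 34*sqrt(33)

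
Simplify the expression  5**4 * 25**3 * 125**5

5**25

5**4 = 5**4; 25**3 = 5**6; 125**5 = 5**15
Combine exponents: 5**25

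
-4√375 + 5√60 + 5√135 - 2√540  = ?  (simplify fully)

4√375 = 20*√15; 5√60 = 10*√15; 5√135 = 15*√15; 2√540 = 12*√15
Combine: (-20 + 10 + 15 - 12)·√15 = -7*√15

-7*√15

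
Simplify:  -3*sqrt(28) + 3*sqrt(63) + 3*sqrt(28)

9*sqrt(7)

3*sqrt(28) = 6*sqrt(7); 3*sqrt(63) = 9*sqrt(7); 3*sqrt(28) = 6*sqrt(7)
Combine: (-6 + 9 + 6)·sqrt(7) = 9*sqrt(7)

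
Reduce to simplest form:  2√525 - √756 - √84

2*√21

2√525 = 10*√21; √756 = 6*√21; √84 = 2*√21
Combine: (10 - 6 - 2)·√21 = 2*√21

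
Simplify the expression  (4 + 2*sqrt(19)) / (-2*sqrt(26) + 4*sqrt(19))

Multiply numerator and denominator by 2*sqrt(26) + 4*sqrt(19).
Denominator becomes 200; numerator becomes 8*sqrt(26) + 16*sqrt(19) + 4*sqrt(494) + 152.

(2*sqrt(26) + 4*sqrt(19) + sqrt(494) + 38)/50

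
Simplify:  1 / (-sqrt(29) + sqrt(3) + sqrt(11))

Group as (sqrt(3) + sqrt(11)) - sqrt(29); multiply by (sqrt(3) + sqrt(11)) + sqrt(29), then rationalise the remaining surd.

(-15*sqrt(29) - 21*sqrt(11) - 37*sqrt(3) - 2*sqrt(957))/93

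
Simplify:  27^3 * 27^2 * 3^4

3^19

27^3 = 3^9; 27^2 = 3^6; 3^4 = 3^4
Combine exponents: 3^19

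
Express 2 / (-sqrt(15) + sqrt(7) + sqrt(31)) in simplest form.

(-46*sqrt(15) - 18*sqrt(31) + 78*sqrt(7) + 4*sqrt(3255))/339

Group as (sqrt(7) + sqrt(31)) - sqrt(15); multiply by (sqrt(7) + sqrt(31)) + sqrt(15), then rationalise the remaining surd.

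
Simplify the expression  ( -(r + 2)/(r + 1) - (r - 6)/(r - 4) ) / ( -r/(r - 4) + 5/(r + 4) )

(2*r**3 + r**2 - 42*r - 56)/(r**3 + 19*r + 20)

Numerator: -(r + 2)/(r + 1) - (r - 6)/(r - 4) = (-2*r**2 + 7*r + 14)/(r**2 - 3*r - 4)
Denominator: -r/(r - 4) + 5/(r + 4) = (-r**2 + r - 20)/(r**2 - 16)
Divide: ((-2*r**2 + 7*r + 14)/(r**2 - 3*r - 4)) · ((r**2 - 16)/(-r**2 + r - 20)) = (2*r**3 + r**2 - 42*r - 56)/(r**3 + 19*r + 20)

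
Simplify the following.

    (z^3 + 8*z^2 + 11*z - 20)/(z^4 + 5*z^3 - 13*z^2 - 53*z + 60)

1/(z - 3)

Factor: z^3 + 8*z^2 + 11*z - 20 = (z - 1)*(z + 4)*(z + 5);  z^4 + 5*z^3 - 13*z^2 - 53*z + 60 = (z + 4)*(z + 5)*(z - 3)*(z - 1)
Cancel the common factors (z + 5), (z - 1), (z + 4).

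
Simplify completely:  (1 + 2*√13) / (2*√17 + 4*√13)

(-2*√221 - √17 + 2*√13 + 52)/70

Multiply numerator and denominator by -2*√17 + 4*√13.
Denominator becomes 140; numerator becomes -4*√221 - 2*√17 + 4*√13 + 104.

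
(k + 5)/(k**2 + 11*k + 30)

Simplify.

1/(k + 6)

Factor: k**2 + 11*k + 30 = (k + 6)*(k + 5)
Cancel the common factor (k + 5).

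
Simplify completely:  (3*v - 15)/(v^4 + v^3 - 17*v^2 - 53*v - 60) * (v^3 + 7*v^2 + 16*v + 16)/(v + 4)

3/(v + 3)

Factor: 3*v - 15 = 3*(v - 5);  v^4 + v^3 - 17*v^2 - 53*v - 60 = (v^2 + 3*v + 4)*(v - 5)*(v + 3);  v^3 + 7*v^2 + 16*v + 16 = (v^2 + 3*v + 4)*(v + 4)
Cancel the common factors (v^2 + 3*v + 4), (v - 5), (v + 4).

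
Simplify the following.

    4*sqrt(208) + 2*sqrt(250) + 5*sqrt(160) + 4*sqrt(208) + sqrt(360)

4*sqrt(208) = 16*sqrt(13); 2*sqrt(250) = 10*sqrt(10); 5*sqrt(160) = 20*sqrt(10); 4*sqrt(208) = 16*sqrt(13); sqrt(360) = 6*sqrt(10)

36*sqrt(10) + 32*sqrt(13)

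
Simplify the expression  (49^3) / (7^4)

49^3 = 7^6; 7^4 = 7^4
Combine exponents: 7^2

7^2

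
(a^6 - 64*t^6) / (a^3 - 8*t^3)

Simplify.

a^3 + 8*t^3

Difference of sixth powers: factor out (a^3 - 8*t^3).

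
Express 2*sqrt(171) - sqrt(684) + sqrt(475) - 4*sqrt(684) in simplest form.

2*sqrt(171) = 6*sqrt(19); sqrt(684) = 6*sqrt(19); sqrt(475) = 5*sqrt(19); 4*sqrt(684) = 24*sqrt(19)
Combine: (6 - 6 + 5 - 24)·sqrt(19) = -19*sqrt(19)

-19*sqrt(19)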